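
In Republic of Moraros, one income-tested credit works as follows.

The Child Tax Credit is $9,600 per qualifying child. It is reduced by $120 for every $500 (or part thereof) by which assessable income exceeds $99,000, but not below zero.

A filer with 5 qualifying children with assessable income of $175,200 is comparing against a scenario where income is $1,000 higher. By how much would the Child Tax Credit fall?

At $175,200 — base = 5 × $9,600 = $48,000. income exceeds $99,000 by $76,200, which is 153 full-or-partial $500 increments; reduction = 153 × $120 = $18,360, leaving $29,640.
At $176,200 — base = 5 × $9,600 = $48,000. income exceeds $99,000 by $77,200, which is 155 full-or-partial $500 increments; reduction = 155 × $120 = $18,600, leaving $29,400.
Lost: $29,640 − $29,400 = $240.

$240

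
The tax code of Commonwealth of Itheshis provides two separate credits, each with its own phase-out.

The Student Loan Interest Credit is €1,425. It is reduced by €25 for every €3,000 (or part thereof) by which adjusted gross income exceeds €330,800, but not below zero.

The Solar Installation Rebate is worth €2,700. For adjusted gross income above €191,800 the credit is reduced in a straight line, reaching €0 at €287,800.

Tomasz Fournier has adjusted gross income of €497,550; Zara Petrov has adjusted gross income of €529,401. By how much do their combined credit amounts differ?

Tomasz (€497,550): Student Loan Interest Credit: income exceeds €330,800 by €166,750, which is 56 full-or-partial €3,000 increments; reduction = 56 × €25 = €1,400, leaving €25. Solar Installation Rebate: €497,550 is at or above €287,800, so the credit is €0. total €25 + €0 = €25
Zara (€529,401): Student Loan Interest Credit: income exceeds €330,800 by €198,601 → 67 increments × €25 = €1,675 ≥ base, so the credit is €0. Solar Installation Rebate: €529,401 is at or above €287,800, so the credit is €0. total €0 + €0 = €0
Difference: |€25 − €0| = €25.

€25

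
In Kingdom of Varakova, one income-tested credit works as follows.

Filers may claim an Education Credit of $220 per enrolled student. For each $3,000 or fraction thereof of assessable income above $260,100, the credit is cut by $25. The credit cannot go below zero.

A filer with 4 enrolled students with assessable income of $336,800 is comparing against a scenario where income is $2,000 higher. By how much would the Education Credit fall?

At $336,800 — base = 4 × $220 = $880. income exceeds $260,100 by $76,700, which is 26 full-or-partial $3,000 increments; reduction = 26 × $25 = $650, leaving $230.
At $338,800 — base = 4 × $220 = $880. income exceeds $260,100 by $78,700, which is 27 full-or-partial $3,000 increments; reduction = 27 × $25 = $675, leaving $205.
Lost: $230 − $205 = $25.

$25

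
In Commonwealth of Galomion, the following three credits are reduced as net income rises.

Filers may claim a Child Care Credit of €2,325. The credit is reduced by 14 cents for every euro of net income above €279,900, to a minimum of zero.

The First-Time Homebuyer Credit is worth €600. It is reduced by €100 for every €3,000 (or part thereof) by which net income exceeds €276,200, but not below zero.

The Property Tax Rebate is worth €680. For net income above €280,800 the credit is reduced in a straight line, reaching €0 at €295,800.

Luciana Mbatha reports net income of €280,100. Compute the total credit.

€3,377

Child Care Credit: 14% of the €200 excess over €279,900 is €28; credit = €2,325 − €28 = €2,297.
First-Time Homebuyer Credit: income exceeds €276,200 by €3,900, which is 2 full-or-partial €3,000 increments; reduction = 2 × €100 = €200, leaving €400.
Property Tax Rebate: €280,100 is at or below the €280,800 threshold, so the full €680 applies.
Total: €2,297 + €400 + €680 = €3,377.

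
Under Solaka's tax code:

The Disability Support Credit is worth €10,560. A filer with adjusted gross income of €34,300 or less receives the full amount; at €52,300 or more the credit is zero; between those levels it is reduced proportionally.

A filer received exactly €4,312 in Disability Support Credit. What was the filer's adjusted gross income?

€44,950

€4,312 is 4,312/10,560 of the full €10,560, so 6,248/10,560 of the €18,000 range has been used: income = €34,300 + €18,000 × 6,248/10,560 = €44,950.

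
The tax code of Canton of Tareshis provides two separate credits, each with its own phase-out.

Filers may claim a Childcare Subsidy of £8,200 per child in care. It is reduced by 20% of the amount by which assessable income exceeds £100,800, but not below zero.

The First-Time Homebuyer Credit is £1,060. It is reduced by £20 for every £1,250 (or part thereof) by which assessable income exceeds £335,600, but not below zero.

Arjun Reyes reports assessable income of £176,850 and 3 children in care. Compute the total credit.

£10,450

Childcare Subsidy: base = 3 × £8,200 = £24,600. 20% of the £76,050 excess over £100,800 is £15,210; credit = £24,600 − £15,210 = £9,390.
First-Time Homebuyer Credit: £176,850 is at or below the £335,600 threshold, so the full £1,060 applies.
Total: £9,390 + £1,060 = £10,450.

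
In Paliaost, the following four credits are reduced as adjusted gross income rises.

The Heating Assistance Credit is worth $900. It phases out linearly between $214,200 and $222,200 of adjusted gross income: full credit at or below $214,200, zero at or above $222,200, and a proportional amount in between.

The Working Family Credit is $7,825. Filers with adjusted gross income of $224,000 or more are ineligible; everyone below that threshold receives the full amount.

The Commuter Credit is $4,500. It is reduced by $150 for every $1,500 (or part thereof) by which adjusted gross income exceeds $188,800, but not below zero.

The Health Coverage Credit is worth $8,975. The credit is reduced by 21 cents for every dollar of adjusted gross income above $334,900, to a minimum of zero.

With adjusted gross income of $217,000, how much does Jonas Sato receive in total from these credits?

Heating Assistance Credit: $217,000 is $2,800 into a $8,000 phase-out range, leaving 5,200/8,000 of the credit: $900 × 5,200/8,000 = $585.
Working Family Credit: $217,000 is below the $224,000 cutoff, so the full $7,825 applies.
Commuter Credit: income exceeds $188,800 by $28,200, which is 19 full-or-partial $1,500 increments; reduction = 19 × $150 = $2,850, leaving $1,650.
Health Coverage Credit: $217,000 is at or below the $334,900 threshold, so the full $8,975 applies.
Total: $585 + $7,825 + $1,650 + $8,975 = $19,035.

$19,035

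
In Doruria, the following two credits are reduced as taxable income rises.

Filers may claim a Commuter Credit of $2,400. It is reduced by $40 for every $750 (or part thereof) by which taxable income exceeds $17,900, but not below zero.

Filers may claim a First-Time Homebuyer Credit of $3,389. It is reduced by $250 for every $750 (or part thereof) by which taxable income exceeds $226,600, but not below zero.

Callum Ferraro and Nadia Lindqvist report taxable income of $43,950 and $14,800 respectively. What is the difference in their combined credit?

$1,400

Callum ($43,950): Commuter Credit: income exceeds $17,900 by $26,050, which is 35 full-or-partial $750 increments; reduction = 35 × $40 = $1,400, leaving $1,000. First-Time Homebuyer Credit: $43,950 is at or below the $226,600 threshold, so the full $3,389 applies. total $1,000 + $3,389 = $4,389
Nadia ($14,800): Commuter Credit: $14,800 is at or below the $17,900 threshold, so the full $2,400 applies. First-Time Homebuyer Credit: $14,800 is at or below the $226,600 threshold, so the full $3,389 applies. total $2,400 + $3,389 = $5,789
Difference: |$4,389 − $5,789| = $1,400.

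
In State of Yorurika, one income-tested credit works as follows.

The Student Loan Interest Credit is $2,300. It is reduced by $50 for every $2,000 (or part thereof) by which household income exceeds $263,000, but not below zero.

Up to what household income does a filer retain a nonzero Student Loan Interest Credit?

After 45 increments the reduction is 45 × $50 = $2,250, leaving $50; one more increment wipes it out. Increment 45 ends at excess 45 × $2,000 = $90,000, so the highest qualifying income is $263,000 + $90,000 = $353,000.

$353,000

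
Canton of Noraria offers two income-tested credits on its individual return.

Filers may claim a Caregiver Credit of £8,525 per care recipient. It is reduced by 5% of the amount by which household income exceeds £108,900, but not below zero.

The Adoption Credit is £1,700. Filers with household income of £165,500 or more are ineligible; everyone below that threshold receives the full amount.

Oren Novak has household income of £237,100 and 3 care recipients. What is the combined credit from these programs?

£19,165

Caregiver Credit: base = 3 × £8,525 = £25,575. 5% of the £128,200 excess over £108,900 is £6,410; credit = £25,575 − £6,410 = £19,165.
Adoption Credit: £237,100 meets or exceeds the £165,500 cutoff, so the credit is £0.
Total: £19,165 + £0 = £19,165.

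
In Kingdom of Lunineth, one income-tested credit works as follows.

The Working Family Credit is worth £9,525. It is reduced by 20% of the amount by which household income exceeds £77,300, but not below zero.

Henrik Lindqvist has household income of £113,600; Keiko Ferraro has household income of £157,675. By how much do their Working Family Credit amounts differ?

£2,265

Henrik (£113,600): Working Family Credit: 20% of the £36,300 excess over £77,300 is £7,260; credit = £9,525 − £7,260 = £2,265.
Keiko (£157,675): Working Family Credit: 20% of the £80,375 excess over £77,300 is £16,075 ≥ base, so the credit is £0.
Difference: |£2,265 − £0| = £2,265.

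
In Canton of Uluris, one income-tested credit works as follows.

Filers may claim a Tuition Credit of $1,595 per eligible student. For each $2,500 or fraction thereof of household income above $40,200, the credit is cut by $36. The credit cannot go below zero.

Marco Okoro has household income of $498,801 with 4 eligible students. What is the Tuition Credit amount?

Tuition Credit: base = 4 × $1,595 = $6,380. income exceeds $40,200 by $458,601 → 184 increments × $36 = $6,624 ≥ base, so the credit is $0.

$0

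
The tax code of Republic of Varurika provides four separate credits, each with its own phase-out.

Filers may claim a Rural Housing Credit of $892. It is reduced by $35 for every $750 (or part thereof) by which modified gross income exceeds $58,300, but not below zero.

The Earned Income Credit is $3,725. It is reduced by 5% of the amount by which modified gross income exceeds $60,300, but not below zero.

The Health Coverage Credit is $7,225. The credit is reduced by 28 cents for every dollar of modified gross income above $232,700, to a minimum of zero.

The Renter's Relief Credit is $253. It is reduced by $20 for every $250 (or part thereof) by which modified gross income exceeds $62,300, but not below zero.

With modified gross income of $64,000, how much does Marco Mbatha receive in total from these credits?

$11,490

Rural Housing Credit: income exceeds $58,300 by $5,700, which is 8 full-or-partial $750 increments; reduction = 8 × $35 = $280, leaving $612.
Earned Income Credit: 5% of the $3,700 excess over $60,300 is $185; credit = $3,725 − $185 = $3,540.
Health Coverage Credit: $64,000 is at or below the $232,700 threshold, so the full $7,225 applies.
Renter's Relief Credit: income exceeds $62,300 by $1,700, which is 7 full-or-partial $250 increments; reduction = 7 × $20 = $140, leaving $113.
Total: $612 + $3,540 + $7,225 + $113 = $11,490.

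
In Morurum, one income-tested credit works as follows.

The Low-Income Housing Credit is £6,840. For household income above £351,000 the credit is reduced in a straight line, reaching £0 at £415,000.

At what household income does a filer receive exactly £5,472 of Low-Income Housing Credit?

£5,472 is 5,472/6,840 of the full £6,840, so 1,368/6,840 of the £64,000 range has been used: income = £351,000 + £64,000 × 1,368/6,840 = £363,800.

£363,800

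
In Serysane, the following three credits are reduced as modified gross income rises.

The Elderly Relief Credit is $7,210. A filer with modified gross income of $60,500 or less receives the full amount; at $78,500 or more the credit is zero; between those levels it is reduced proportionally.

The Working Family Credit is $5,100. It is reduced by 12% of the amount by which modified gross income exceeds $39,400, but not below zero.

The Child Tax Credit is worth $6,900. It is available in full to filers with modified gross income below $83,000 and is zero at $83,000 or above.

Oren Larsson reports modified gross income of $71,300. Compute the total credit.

Elderly Relief Credit: $71,300 is $10,800 into a $18,000 phase-out range, leaving 7,200/18,000 of the credit: $7,210 × 7,200/18,000 = $2,884.
Working Family Credit: 12% of the $31,900 excess over $39,400 is $3,828; credit = $5,100 − $3,828 = $1,272.
Child Tax Credit: $71,300 is below the $83,000 cutoff, so the full $6,900 applies.
Total: $2,884 + $1,272 + $6,900 = $11,056.

$11,056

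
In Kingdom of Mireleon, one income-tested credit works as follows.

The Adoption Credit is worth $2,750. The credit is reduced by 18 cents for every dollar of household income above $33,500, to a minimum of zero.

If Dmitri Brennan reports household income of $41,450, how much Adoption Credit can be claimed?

Adoption Credit: 18% of the $7,950 excess over $33,500 is $1,431; credit = $2,750 − $1,431 = $1,319.

$1,319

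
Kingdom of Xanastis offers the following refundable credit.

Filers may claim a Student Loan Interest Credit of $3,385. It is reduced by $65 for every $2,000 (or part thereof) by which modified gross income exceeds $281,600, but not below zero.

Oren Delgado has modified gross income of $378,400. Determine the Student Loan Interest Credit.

Student Loan Interest Credit: income exceeds $281,600 by $96,800, which is 49 full-or-partial $2,000 increments; reduction = 49 × $65 = $3,185, leaving $200.

$200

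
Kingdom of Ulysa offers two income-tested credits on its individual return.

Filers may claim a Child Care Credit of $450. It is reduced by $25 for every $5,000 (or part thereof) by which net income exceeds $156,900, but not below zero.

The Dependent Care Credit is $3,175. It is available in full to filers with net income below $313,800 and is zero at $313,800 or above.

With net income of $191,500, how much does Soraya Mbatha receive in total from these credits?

Child Care Credit: income exceeds $156,900 by $34,600, which is 7 full-or-partial $5,000 increments; reduction = 7 × $25 = $175, leaving $275.
Dependent Care Credit: $191,500 is below the $313,800 cutoff, so the full $3,175 applies.
Total: $275 + $3,175 = $3,450.

$3,450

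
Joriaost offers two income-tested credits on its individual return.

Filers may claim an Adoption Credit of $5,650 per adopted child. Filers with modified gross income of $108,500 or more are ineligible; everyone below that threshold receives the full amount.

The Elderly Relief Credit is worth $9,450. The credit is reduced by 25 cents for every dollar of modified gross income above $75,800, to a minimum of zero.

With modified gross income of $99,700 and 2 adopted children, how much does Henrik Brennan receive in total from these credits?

Adoption Credit: base = 2 × $5,650 = $11,300. $99,700 is below the $108,500 cutoff, so the full $11,300 applies.
Elderly Relief Credit: 25% of the $23,900 excess over $75,800 is $5,975; credit = $9,450 − $5,975 = $3,475.
Total: $11,300 + $3,475 = $14,775.

$14,775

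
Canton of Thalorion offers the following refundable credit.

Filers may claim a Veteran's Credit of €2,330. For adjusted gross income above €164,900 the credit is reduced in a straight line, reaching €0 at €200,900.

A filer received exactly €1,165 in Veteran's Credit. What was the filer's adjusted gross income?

€182,900

€1,165 is 1,165/2,330 of the full €2,330, so 1,165/2,330 of the €36,000 range has been used: income = €164,900 + €36,000 × 1,165/2,330 = €182,900.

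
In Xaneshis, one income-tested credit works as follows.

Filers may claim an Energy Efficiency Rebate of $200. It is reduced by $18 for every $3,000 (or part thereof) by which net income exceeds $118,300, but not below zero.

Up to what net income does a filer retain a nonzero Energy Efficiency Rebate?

$151,300

After 11 increments the reduction is 11 × $18 = $198, leaving $2; one more increment wipes it out. Increment 11 ends at excess 11 × $3,000 = $33,000, so the highest qualifying income is $118,300 + $33,000 = $151,300.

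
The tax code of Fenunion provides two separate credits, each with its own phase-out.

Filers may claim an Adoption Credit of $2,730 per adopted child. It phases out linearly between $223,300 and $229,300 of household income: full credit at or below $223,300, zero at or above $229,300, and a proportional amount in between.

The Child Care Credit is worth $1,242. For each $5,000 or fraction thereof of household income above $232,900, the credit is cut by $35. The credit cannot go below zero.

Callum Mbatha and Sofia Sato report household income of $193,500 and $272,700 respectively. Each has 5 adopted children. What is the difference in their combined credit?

Callum ($193,500): Adoption Credit: base = 5 × $2,730 = $13,650. $193,500 is at or below the $223,300 threshold, so the full $13,650 applies. Child Care Credit: $193,500 is at or below the $232,900 threshold, so the full $1,242 applies. total $13,650 + $1,242 = $14,892
Sofia ($272,700): Adoption Credit: base = 5 × $2,730 = $13,650. $272,700 is at or above $229,300, so the credit is $0. Child Care Credit: income exceeds $232,900 by $39,800, which is 8 full-or-partial $5,000 increments; reduction = 8 × $35 = $280, leaving $962. total $0 + $962 = $962
Difference: |$14,892 − $962| = $13,930.

$13,930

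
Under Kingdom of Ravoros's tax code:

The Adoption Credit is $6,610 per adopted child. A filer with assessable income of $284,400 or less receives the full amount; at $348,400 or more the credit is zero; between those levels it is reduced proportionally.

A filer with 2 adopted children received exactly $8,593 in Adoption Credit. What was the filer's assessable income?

Full credit = 2 × $6,610 = $13,220.
$8,593 is 8,593/13,220 of the full $13,220, so 4,627/13,220 of the $64,000 range has been used: income = $284,400 + $64,000 × 4,627/13,220 = $306,800.

$306,800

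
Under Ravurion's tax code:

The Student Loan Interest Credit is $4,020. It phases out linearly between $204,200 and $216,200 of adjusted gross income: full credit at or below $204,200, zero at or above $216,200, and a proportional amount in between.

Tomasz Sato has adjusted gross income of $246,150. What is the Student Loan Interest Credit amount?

$0

Student Loan Interest Credit: $246,150 is at or above $216,200, so the credit is $0.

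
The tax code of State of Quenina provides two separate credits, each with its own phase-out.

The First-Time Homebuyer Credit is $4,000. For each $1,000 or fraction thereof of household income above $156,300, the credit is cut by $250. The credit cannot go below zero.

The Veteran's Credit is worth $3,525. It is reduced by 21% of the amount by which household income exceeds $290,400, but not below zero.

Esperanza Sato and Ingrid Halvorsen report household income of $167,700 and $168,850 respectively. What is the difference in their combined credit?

Esperanza ($167,700): First-Time Homebuyer Credit: income exceeds $156,300 by $11,400, which is 12 full-or-partial $1,000 increments; reduction = 12 × $250 = $3,000, leaving $1,000. Veteran's Credit: $167,700 is at or below the $290,400 threshold, so the full $3,525 applies. total $1,000 + $3,525 = $4,525
Ingrid ($168,850): First-Time Homebuyer Credit: income exceeds $156,300 by $12,550, which is 13 full-or-partial $1,000 increments; reduction = 13 × $250 = $3,250, leaving $750. Veteran's Credit: $168,850 is at or below the $290,400 threshold, so the full $3,525 applies. total $750 + $3,525 = $4,275
Difference: |$4,525 − $4,275| = $250.

$250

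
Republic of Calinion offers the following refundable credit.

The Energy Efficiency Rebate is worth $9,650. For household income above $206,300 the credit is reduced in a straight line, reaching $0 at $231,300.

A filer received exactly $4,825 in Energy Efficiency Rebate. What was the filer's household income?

$218,800

$4,825 is 4,825/9,650 of the full $9,650, so 4,825/9,650 of the $25,000 range has been used: income = $206,300 + $25,000 × 4,825/9,650 = $218,800.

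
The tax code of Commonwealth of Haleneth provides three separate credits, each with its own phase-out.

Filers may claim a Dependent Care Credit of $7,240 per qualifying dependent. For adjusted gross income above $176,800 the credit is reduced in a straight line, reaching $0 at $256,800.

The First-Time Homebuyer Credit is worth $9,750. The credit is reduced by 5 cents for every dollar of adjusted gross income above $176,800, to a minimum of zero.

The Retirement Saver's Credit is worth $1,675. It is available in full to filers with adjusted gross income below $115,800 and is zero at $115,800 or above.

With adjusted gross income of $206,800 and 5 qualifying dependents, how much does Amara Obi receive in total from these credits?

$30,875

Dependent Care Credit: base = 5 × $7,240 = $36,200. $206,800 is $30,000 into a $80,000 phase-out range, leaving 50,000/80,000 of the credit: $36,200 × 50,000/80,000 = $22,625.
First-Time Homebuyer Credit: 5% of the $30,000 excess over $176,800 is $1,500; credit = $9,750 − $1,500 = $8,250.
Retirement Saver's Credit: $206,800 meets or exceeds the $115,800 cutoff, so the credit is $0.
Total: $22,625 + $8,250 + $0 = $30,875.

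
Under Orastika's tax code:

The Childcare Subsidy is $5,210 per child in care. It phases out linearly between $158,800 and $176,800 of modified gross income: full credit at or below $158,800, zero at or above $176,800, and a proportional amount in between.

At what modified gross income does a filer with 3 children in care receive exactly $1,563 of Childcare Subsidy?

Full credit = 3 × $5,210 = $15,630.
$1,563 is 1,563/15,630 of the full $15,630, so 14,067/15,630 of the $18,000 range has been used: income = $158,800 + $18,000 × 14,067/15,630 = $175,000.

$175,000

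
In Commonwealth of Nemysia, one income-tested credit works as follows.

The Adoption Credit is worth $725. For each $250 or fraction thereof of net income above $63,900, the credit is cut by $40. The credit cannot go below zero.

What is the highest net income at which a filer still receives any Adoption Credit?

$68,400

After 18 increments the reduction is 18 × $40 = $720, leaving $5; one more increment wipes it out. Increment 18 ends at excess 18 × $250 = $4,500, so the highest qualifying income is $63,900 + $4,500 = $68,400.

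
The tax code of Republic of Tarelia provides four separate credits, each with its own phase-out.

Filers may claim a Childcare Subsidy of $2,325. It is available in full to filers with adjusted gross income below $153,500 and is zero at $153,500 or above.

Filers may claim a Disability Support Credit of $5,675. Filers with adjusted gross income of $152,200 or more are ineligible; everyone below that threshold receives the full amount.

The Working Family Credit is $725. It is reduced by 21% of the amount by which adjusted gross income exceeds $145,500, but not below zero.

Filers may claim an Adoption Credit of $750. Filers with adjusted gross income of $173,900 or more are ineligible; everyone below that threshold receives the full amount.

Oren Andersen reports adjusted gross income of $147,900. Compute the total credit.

Childcare Subsidy: $147,900 is below the $153,500 cutoff, so the full $2,325 applies.
Disability Support Credit: $147,900 is below the $152,200 cutoff, so the full $5,675 applies.
Working Family Credit: 21% of the $2,400 excess over $145,500 is $504; credit = $725 − $504 = $221.
Adoption Credit: $147,900 is below the $173,900 cutoff, so the full $750 applies.
Total: $2,325 + $5,675 + $221 + $750 = $8,971.

$8,971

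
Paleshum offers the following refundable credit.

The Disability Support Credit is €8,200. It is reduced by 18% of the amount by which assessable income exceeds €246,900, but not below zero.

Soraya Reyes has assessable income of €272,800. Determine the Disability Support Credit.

€3,538

Disability Support Credit: 18% of the €25,900 excess over €246,900 is €4,662; credit = €8,200 − €4,662 = €3,538.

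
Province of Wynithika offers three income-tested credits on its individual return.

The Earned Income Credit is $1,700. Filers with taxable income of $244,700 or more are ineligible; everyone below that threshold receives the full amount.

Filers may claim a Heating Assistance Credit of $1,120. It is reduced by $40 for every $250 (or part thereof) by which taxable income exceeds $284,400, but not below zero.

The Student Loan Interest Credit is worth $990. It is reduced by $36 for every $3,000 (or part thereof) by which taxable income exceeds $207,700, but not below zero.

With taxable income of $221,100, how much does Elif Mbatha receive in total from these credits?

Earned Income Credit: $221,100 is below the $244,700 cutoff, so the full $1,700 applies.
Heating Assistance Credit: $221,100 is at or below the $284,400 threshold, so the full $1,120 applies.
Student Loan Interest Credit: income exceeds $207,700 by $13,400, which is 5 full-or-partial $3,000 increments; reduction = 5 × $36 = $180, leaving $810.
Total: $1,700 + $1,120 + $810 = $3,630.

$3,630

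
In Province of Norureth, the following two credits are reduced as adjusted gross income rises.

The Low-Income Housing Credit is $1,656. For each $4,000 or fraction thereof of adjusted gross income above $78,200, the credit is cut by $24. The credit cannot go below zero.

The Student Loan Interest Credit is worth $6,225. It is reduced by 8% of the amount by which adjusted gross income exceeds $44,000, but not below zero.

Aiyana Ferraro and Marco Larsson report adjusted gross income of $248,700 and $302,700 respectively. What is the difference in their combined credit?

$336

Aiyana ($248,700): Low-Income Housing Credit: income exceeds $78,200 by $170,500, which is 43 full-or-partial $4,000 increments; reduction = 43 × $24 = $1,032, leaving $624. Student Loan Interest Credit: 8% of the $204,700 excess over $44,000 is $16,376 ≥ base, so the credit is $0. total $624 + $0 = $624
Marco ($302,700): Low-Income Housing Credit: income exceeds $78,200 by $224,500, which is 57 full-or-partial $4,000 increments; reduction = 57 × $24 = $1,368, leaving $288. Student Loan Interest Credit: 8% of the $258,700 excess over $44,000 is $20,696 ≥ base, so the credit is $0. total $288 + $0 = $288
Difference: |$624 − $288| = $336.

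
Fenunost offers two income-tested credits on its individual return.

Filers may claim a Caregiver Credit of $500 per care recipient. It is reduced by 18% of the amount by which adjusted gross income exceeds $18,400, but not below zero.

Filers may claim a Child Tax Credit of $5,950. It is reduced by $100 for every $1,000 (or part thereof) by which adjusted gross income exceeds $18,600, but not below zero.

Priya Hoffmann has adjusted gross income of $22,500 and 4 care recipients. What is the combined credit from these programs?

$6,812

Caregiver Credit: base = 4 × $500 = $2,000. 18% of the $4,100 excess over $18,400 is $738; credit = $2,000 − $738 = $1,262.
Child Tax Credit: income exceeds $18,600 by $3,900, which is 4 full-or-partial $1,000 increments; reduction = 4 × $100 = $400, leaving $5,550.
Total: $1,262 + $5,550 = $6,812.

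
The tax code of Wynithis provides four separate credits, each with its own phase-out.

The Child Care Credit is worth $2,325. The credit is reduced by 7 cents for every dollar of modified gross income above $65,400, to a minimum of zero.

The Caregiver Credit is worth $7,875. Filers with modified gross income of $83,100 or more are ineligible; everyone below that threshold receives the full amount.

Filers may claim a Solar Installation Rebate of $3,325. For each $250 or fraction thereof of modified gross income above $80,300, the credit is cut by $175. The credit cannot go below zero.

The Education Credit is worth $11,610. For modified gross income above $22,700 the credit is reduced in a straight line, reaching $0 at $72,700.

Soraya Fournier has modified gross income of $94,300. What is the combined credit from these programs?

$302

Child Care Credit: 7% of the $28,900 excess over $65,400 is $2,023; credit = $2,325 − $2,023 = $302.
Caregiver Credit: $94,300 meets or exceeds the $83,100 cutoff, so the credit is $0.
Solar Installation Rebate: income exceeds $80,300 by $14,000 → 56 increments × $175 = $9,800 ≥ base, so the credit is $0.
Education Credit: $94,300 is at or above $72,700, so the credit is $0.
Total: $302 + $0 + $0 + $0 = $302.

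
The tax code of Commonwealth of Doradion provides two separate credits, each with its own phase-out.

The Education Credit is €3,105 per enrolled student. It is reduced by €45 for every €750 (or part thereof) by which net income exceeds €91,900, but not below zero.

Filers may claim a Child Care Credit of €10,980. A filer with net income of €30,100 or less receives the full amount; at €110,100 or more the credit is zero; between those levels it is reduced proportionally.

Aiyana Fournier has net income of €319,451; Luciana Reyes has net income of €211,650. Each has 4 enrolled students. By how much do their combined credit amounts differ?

€5,220

Aiyana (€319,451): Education Credit: base = 4 × €3,105 = €12,420. income exceeds €91,900 by €227,551 → 304 increments × €45 = €13,680 ≥ base, so the credit is €0. Child Care Credit: €319,451 is at or above €110,100, so the credit is €0. total €0 + €0 = €0
Luciana (€211,650): Education Credit: base = 4 × €3,105 = €12,420. income exceeds €91,900 by €119,750, which is 160 full-or-partial €750 increments; reduction = 160 × €45 = €7,200, leaving €5,220. Child Care Credit: €211,650 is at or above €110,100, so the credit is €0. total €5,220 + €0 = €5,220
Difference: |€0 − €5,220| = €5,220.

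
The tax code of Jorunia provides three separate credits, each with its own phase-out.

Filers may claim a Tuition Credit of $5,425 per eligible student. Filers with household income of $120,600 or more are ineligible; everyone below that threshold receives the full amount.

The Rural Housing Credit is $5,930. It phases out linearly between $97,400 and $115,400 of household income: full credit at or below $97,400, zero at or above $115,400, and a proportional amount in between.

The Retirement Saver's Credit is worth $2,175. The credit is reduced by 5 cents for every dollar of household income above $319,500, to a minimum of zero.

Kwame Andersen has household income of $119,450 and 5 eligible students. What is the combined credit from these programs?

Tuition Credit: base = 5 × $5,425 = $27,125. $119,450 is below the $120,600 cutoff, so the full $27,125 applies.
Rural Housing Credit: $119,450 is at or above $115,400, so the credit is $0.
Retirement Saver's Credit: $119,450 is at or below the $319,500 threshold, so the full $2,175 applies.
Total: $27,125 + $0 + $2,175 = $29,300.

$29,300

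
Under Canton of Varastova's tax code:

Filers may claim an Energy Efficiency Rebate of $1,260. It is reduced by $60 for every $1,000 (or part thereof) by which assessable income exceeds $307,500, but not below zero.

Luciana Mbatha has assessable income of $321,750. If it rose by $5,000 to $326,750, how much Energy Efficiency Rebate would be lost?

At $321,750 — income exceeds $307,500 by $14,250, which is 15 full-or-partial $1,000 increments; reduction = 15 × $60 = $900, leaving $360.
At $326,750 — income exceeds $307,500 by $19,250, which is 20 full-or-partial $1,000 increments; reduction = 20 × $60 = $1,200, leaving $60.
Lost: $360 − $60 = $300.

$300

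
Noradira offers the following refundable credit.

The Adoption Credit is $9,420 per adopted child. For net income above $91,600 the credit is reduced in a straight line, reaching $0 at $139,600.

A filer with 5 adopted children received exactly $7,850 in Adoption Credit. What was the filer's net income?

Full credit = 5 × $9,420 = $47,100.
$7,850 is 7,850/47,100 of the full $47,100, so 39,250/47,100 of the $48,000 range has been used: income = $91,600 + $48,000 × 39,250/47,100 = $131,600.

$131,600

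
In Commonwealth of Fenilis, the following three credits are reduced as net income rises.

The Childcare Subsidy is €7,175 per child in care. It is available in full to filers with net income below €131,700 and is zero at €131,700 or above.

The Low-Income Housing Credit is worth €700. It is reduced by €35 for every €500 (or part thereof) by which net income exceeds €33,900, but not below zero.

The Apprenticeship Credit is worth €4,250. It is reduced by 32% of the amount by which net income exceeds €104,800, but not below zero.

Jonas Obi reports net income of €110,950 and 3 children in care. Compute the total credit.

€23,807

Childcare Subsidy: base = 3 × €7,175 = €21,525. €110,950 is below the €131,700 cutoff, so the full €21,525 applies.
Low-Income Housing Credit: income exceeds €33,900 by €77,050 → 155 increments × €35 = €5,425 ≥ base, so the credit is €0.
Apprenticeship Credit: 32% of the €6,150 excess over €104,800 is €1,968; credit = €4,250 − €1,968 = €2,282.
Total: €21,525 + €0 + €2,282 = €23,807.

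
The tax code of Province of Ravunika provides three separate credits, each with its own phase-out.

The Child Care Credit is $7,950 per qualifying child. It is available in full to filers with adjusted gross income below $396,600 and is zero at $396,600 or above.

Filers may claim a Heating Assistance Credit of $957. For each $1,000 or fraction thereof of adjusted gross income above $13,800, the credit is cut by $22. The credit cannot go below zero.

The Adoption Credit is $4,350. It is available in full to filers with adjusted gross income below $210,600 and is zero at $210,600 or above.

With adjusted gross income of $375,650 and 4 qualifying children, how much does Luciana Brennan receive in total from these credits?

$31,800

Child Care Credit: base = 4 × $7,950 = $31,800. $375,650 is below the $396,600 cutoff, so the full $31,800 applies.
Heating Assistance Credit: income exceeds $13,800 by $361,850 → 362 increments × $22 = $7,964 ≥ base, so the credit is $0.
Adoption Credit: $375,650 meets or exceeds the $210,600 cutoff, so the credit is $0.
Total: $31,800 + $0 + $0 = $31,800.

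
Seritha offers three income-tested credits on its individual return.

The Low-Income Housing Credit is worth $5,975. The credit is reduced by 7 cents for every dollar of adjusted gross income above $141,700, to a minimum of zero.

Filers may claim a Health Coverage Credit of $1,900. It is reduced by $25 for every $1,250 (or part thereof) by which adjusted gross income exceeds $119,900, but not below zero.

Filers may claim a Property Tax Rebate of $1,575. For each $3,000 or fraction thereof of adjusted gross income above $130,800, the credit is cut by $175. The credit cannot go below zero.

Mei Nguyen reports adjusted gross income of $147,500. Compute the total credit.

$7,419

Low-Income Housing Credit: 7% of the $5,800 excess over $141,700 is $406; credit = $5,975 − $406 = $5,569.
Health Coverage Credit: income exceeds $119,900 by $27,600, which is 23 full-or-partial $1,250 increments; reduction = 23 × $25 = $575, leaving $1,325.
Property Tax Rebate: income exceeds $130,800 by $16,700, which is 6 full-or-partial $3,000 increments; reduction = 6 × $175 = $1,050, leaving $525.
Total: $5,569 + $1,325 + $525 = $7,419.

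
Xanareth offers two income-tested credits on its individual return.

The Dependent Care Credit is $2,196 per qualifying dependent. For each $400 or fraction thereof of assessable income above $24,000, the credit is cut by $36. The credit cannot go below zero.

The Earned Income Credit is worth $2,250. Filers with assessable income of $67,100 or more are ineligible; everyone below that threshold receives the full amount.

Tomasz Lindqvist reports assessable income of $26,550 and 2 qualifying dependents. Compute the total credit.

$6,390

Dependent Care Credit: base = 2 × $2,196 = $4,392. income exceeds $24,000 by $2,550, which is 7 full-or-partial $400 increments; reduction = 7 × $36 = $252, leaving $4,140.
Earned Income Credit: $26,550 is below the $67,100 cutoff, so the full $2,250 applies.
Total: $4,140 + $2,250 = $6,390.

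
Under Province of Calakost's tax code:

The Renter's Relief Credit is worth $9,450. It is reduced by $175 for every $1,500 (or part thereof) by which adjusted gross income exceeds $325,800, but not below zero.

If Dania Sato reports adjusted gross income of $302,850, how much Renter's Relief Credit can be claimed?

Renter's Relief Credit: $302,850 is at or below the $325,800 threshold, so the full $9,450 applies.

$9,450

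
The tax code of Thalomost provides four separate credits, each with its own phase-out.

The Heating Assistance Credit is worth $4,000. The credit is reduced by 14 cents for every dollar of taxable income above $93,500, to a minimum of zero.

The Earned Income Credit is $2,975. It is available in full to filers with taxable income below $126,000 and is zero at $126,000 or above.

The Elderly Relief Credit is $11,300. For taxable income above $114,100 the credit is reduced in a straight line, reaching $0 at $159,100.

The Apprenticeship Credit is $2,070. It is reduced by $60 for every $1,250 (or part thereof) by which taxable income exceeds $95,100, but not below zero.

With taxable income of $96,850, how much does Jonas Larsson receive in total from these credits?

$19,756

Heating Assistance Credit: 14% of the $3,350 excess over $93,500 is $469; credit = $4,000 − $469 = $3,531.
Earned Income Credit: $96,850 is below the $126,000 cutoff, so the full $2,975 applies.
Elderly Relief Credit: $96,850 is at or below the $114,100 threshold, so the full $11,300 applies.
Apprenticeship Credit: income exceeds $95,100 by $1,750, which is 2 full-or-partial $1,250 increments; reduction = 2 × $60 = $120, leaving $1,950.
Total: $3,531 + $2,975 + $11,300 + $1,950 = $19,756.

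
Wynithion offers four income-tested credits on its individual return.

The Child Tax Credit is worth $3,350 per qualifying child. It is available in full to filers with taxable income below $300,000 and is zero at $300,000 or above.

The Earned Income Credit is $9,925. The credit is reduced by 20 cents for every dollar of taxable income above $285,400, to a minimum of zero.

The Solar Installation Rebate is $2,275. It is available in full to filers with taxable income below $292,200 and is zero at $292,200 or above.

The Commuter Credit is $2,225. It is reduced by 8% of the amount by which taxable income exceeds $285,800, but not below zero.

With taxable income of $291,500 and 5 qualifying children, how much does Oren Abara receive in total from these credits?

Child Tax Credit: base = 5 × $3,350 = $16,750. $291,500 is below the $300,000 cutoff, so the full $16,750 applies.
Earned Income Credit: 20% of the $6,100 excess over $285,400 is $1,220; credit = $9,925 − $1,220 = $8,705.
Solar Installation Rebate: $291,500 is below the $292,200 cutoff, so the full $2,275 applies.
Commuter Credit: 8% of the $5,700 excess over $285,800 is $456; credit = $2,225 − $456 = $1,769.
Total: $16,750 + $8,705 + $2,275 + $1,769 = $29,499.

$29,499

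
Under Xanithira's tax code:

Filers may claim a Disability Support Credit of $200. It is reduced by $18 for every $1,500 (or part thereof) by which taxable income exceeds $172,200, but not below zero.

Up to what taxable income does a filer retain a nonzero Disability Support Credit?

$188,700

After 11 increments the reduction is 11 × $18 = $198, leaving $2; one more increment wipes it out. Increment 11 ends at excess 11 × $1,500 = $16,500, so the highest qualifying income is $172,200 + $16,500 = $188,700.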